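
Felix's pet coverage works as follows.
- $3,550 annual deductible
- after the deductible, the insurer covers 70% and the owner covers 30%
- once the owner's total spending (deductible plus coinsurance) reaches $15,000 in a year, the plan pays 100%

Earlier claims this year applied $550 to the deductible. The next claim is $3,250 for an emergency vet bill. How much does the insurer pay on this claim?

$550 of the $3,550 deductible is already met, leaving $3,000.
The remaining $250 (= $3,250 − $3,000) moves to coinsurance.
Coinsurance: $250 × 30% = $75.
Owner responsibility before any cap: $3,000 + $75 = $3,075.
Year-to-date out-of-pocket becomes $550 + $3,075 = $3,625, still under the $15,000 maximum, so no cap applies.
The plan picks up $3,250 − $3,075 = $175.

$175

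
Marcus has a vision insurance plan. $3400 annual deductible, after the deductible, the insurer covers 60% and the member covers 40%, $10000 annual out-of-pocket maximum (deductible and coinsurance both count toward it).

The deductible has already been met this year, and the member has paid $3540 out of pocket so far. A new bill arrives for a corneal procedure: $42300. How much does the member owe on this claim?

With the deductible met, the entire $42300 is subject to coinsurance.
Coinsurance: $42300 × 40% = $16920.
Year-to-date out-of-pocket would reach $3540 + $16920 = $20460, above the $10000 maximum, so the member pays only $10000 − $3540 = $6460.

$6460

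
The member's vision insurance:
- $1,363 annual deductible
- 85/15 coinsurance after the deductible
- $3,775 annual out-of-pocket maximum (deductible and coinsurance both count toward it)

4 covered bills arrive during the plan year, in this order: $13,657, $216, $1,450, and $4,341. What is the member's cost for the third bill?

$217.50

#1 ($13,657): $1,363 finishes the deductible; $12,294 goes to coinsurance; 15% of $12,294 = $1,844.10. Member pays $3,207.10; OOP now $3,207.10.
#2 ($216): 15% coinsurance on $216 = $32.40. Member owes $32.40 (running OOP $3,239.50).
#3 ($1,450): deductible met; 15% of $1,450 = $217.50. Member owes $217.50 (running OOP $3,457).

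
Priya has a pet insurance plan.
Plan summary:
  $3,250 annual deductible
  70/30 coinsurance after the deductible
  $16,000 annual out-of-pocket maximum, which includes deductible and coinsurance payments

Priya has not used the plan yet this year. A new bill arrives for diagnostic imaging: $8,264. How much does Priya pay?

$4,754.20

Nothing has been paid toward the $3,250 deductible, so the first $3,250 of this charge is applied there.
That leaves $8,264 − $3,250 = $5,014 for coinsurance.
30% of $5,014 = $1,504.20 falls to the owner.
So the owner owes $3,250 + $1,504.20 = $4,754.20 before any cap.
Cumulative spending $0 + $4,754.20 = $4,754.20 stays under the $16,000 maximum.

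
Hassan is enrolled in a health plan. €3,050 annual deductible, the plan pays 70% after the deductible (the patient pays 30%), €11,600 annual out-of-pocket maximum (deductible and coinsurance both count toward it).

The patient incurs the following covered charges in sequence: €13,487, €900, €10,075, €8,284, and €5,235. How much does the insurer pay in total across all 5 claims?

Bill 1, €13,487: €3,050 to deductible, leaving €10,437; 30% of €10,437 = €3,131.10. Patient pays €6,181.10; OOP now €6,181.10. Plan pays €13,487 − €6,181.10 = €7,305.90.
Bill 2, €900: 30% coinsurance on €900 = €270. Patient pays €270; OOP now €6,451.10. Plan pays €900 − €270 = €630.
Bill 3, €10,075: deductible met; 30% of €10,075 = €3,022.50. Cost to patient: €3,022.50. OOP to date €9,473.60. Plan pays €10,075 − €3,022.50 = €7,052.50.
Bill 4, €8,284: deductible met; 30% of €8,284 = €2,485.20. OOP would hit €11,958.80 > €11,600, so the cap limits the patient to €11,600 − €9,473.60 = €2,126.40. Insurer: €8,284 − €2,126.40 = €6,157.60.
Bill 5, €5,235: deductible met; 30% of €5,235 = €1,570.50. That would push OOP to €13,170.50, over the €11,600 cap, so patient pays €11,600 − €11,600 = €0. Plan pays €5,235 − €0 = €5,235.
Insurer total = bills − patient's total = €37,981 − €11,600 = €26,381.

€26,381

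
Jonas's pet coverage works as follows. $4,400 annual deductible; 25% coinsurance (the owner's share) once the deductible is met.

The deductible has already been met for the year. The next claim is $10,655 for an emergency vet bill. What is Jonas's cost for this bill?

$2,663.75

With the deductible met, the entire $10,655 is subject to coinsurance.
Owner's 25% share of $10,655 is $2,663.75.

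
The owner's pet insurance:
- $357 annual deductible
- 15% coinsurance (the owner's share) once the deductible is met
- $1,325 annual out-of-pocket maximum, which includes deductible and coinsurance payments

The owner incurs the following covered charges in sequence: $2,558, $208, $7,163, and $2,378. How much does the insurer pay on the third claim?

$6,556.35

#1 ($2,558): $357 finishes the deductible; $2,201 goes to coinsurance; coinsurance $2,201 × 15% = $330.15. Cost to owner: $687.15. OOP to date $687.15. Insurer: $2,558 − $687.15 = $1,870.85.
#2 ($208): deductible met; 15% of $208 = $31.20. Owner pays $31.20; OOP now $718.35. Plan pays $208 − $31.20 = $176.80.
#3 ($7,163): 15% coinsurance on $7,163 = $1,074.45. OOP would hit $1,792.80 > $1,325, so the cap limits the owner to $1,325 − $718.35 = $606.65. Insurer: $7,163 − $606.65 = $6,556.35.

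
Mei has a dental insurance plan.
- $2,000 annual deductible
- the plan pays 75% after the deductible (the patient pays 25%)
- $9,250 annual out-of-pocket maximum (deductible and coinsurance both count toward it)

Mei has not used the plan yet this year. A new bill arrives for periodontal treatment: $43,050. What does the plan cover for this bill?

$33,800

Deductible not yet touched, so the first $2,000 of the bill goes to the deductible.
The remaining $41,050 (= $43,050 − $2,000) moves to coinsurance.
Patient's 25% share of $41,050 is $10,262.50.
So the patient owes $2,000 + $10,262.50 = $12,262.50 before any cap.
That would bring total out-of-pocket to $12,262.50, past the $9,250 cap. The patient is capped at $9,250 − $0 = $9,250 on this claim.
The insurer covers the remainder: $43,050 − $9,250 = $33,800.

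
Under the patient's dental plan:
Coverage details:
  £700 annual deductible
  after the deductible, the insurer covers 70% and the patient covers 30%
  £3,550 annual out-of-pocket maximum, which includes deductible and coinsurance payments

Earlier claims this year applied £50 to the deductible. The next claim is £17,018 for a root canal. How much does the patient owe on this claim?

£3,500

Remaining deductible: £700 − £50 = £650.
After the £650 deductible portion, £17,018 − £650 = £16,368 is subject to coinsurance.
Coinsurance: £16,368 × 30% = £4,910.40.
So the patient owes £650 + £4,910.40 = £5,560.40 before any cap.
That would bring total out-of-pocket to £5,610.40, past the £3,550 cap. The patient is capped at £3,550 − £50 = £3,500 on this claim.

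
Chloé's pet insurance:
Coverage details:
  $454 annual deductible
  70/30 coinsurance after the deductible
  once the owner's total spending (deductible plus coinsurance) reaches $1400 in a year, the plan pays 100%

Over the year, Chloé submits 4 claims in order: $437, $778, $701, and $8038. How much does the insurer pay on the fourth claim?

$7530.60

Claim 1 — $437: all of it applies to the deductible. Owner owes $437 (running OOP $437). Insurer: $437 − $437 = $0.
Claim 2 — $778: $17 to deductible, leaving $761; owner's 30% is $228.30. Owner owes $245.30 (running OOP $682.30). Insurer: $778 − $245.30 = $532.70.
Claim 3 — $701: deductible met; 30% of $701 = $210.30. Cost to owner: $210.30. OOP to date $892.60. Plan pays $701 − $210.30 = $490.70.
Claim 4 — $8038: deductible met; 30% of $8038 = $2411.40. Adding that to $892.60 gives $3304, past the $1400 cap; owner pays only $1400 − $892.60 = $507.40. Insurer: $8038 − $507.40 = $7530.60.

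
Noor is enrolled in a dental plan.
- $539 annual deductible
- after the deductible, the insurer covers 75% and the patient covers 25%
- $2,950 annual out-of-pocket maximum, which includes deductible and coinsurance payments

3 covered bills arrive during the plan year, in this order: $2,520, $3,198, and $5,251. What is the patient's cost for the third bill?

Claim 1 — $2,520: deductible takes $539, $1,981 remains; coinsurance $1,981 × 25% = $495.25. Patient owes $1,034.25 (running OOP $1,034.25).
Claim 2 — $3,198: deductible already satisfied, so patient's share is 25% × $3,198 = $799.50. Cost to patient: $799.50. OOP to date $1,833.75.
Claim 3 — $5,251: deductible already satisfied, so patient's share is 25% × $5,251 = $1,312.75. That would push OOP to $3,146.50, over the $2,950 cap, so patient pays $2,950 − $1,833.75 = $1,116.25.

$1,116.25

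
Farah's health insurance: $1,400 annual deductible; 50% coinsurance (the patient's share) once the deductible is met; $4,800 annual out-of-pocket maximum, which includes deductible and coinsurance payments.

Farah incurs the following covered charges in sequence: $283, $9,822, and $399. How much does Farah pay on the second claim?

$4,517

Claim 1 — $283: all of it applies to the deductible. Patient owes $283 (running OOP $283).
Claim 2 — $9,822: deductible takes $1,117, $8,705 remains; coinsurance $8,705 × 50% = $4,352.50. Claim cost before the cap: $1,117 + $4,352.50 = $5,469.50. That would push OOP to $5,752.50, over the $4,800 cap, so patient pays $4,800 − $283 = $4,517.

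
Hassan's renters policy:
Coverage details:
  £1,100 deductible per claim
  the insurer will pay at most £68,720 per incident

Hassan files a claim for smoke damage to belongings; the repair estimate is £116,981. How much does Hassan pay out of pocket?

Less the £1,100 deductible: £116,981 − £1,100 = £115,881.
Since £115,881 > £68,720, the payout is capped at £68,720.
The tenant bears the rest of the original loss: £116,981 − £68,720 = £48,261.

£48,261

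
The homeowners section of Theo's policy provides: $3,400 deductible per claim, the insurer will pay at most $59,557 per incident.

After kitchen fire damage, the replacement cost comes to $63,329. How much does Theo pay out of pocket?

$3,772

Subtract the deductible: $63,329 − $3,400 = $59,929.
$59,929 exceeds the $59,557 limit, so the insurer pays the limit: $59,557.
Out of pocket: $63,329 − $59,557 = $3,772.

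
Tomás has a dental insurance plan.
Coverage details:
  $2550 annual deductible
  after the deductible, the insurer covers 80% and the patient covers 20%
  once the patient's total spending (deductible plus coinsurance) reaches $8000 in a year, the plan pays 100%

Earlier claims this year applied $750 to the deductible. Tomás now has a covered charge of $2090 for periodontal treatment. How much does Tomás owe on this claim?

$750 of the $2550 deductible is already met, leaving $1800.
After the $1800 deductible portion, $2090 − $1800 = $290 is subject to coinsurance.
Patient's 20% share of $290 is $58.
So the patient owes $1800 + $58 = $1858 before any cap.
Cumulative spending $750 + $1858 = $2608 stays under the $8000 maximum.

$1858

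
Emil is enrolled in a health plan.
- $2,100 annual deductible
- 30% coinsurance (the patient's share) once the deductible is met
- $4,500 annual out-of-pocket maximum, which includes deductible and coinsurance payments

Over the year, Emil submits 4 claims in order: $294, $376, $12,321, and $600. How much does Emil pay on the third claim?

$3,830

#1 ($294): entire amount goes to the deductible. Cost to patient: $294. OOP to date $294.
#2 ($376): fully absorbed by the deductible. Cost to patient: $376. OOP to date $670.
#3 ($12,321): $1,430 finishes the deductible; $10,891 goes to coinsurance; patient's 30% is $3,267.30. Deductible plus coinsurance: $1,430 + $3,267.30 = $4,697.30. OOP would hit $5,367.30 > $4,500, so the cap limits the patient to $4,500 − $670 = $3,830.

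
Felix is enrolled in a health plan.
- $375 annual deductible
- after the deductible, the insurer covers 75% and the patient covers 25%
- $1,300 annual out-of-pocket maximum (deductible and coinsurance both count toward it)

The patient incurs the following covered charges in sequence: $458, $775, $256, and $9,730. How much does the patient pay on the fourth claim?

$646.50

Claim 1 — $458: $375 to deductible, leaving $83; coinsurance $83 × 25% = $20.75. Patient owes $395.75 (running OOP $395.75).
Claim 2 — $775: 25% coinsurance on $775 = $193.75. Patient pays $193.75; OOP now $589.50.
Claim 3 — $256: deductible met; 25% of $256 = $64. Patient owes $64 (running OOP $653.50).
Claim 4 — $9,730: 25% coinsurance on $9,730 = $2,432.50. Adding that to $653.50 gives $3,086, past the $1,300 cap; patient pays only $1,300 − $653.50 = $646.50.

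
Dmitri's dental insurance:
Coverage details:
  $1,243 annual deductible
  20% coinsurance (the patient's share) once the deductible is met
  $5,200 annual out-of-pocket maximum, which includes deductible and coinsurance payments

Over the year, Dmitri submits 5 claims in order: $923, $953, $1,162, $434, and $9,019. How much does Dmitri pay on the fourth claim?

$86.80

Bill 1, $923: all of it applies to the deductible. Cost to patient: $923. OOP to date $923.
Bill 2, $953: $320 finishes the deductible; $633 goes to coinsurance; patient's 20% is $126.60. Patient pays $446.60; OOP now $1,369.60.
Bill 3, $1,162: 20% coinsurance on $1,162 = $232.40. Cost to patient: $232.40. OOP to date $1,602.
Bill 4, $434: 20% coinsurance on $434 = $86.80. Patient owes $86.80 (running OOP $1,688.80).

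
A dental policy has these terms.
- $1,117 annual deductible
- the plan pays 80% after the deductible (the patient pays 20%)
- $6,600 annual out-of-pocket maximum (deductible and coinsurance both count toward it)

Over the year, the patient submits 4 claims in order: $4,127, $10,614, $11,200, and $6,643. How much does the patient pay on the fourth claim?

Claim 1 — $4,127: $1,117 to deductible, leaving $3,010; coinsurance $3,010 × 20% = $602. Patient pays $1,719; OOP now $1,719.
Claim 2 — $10,614: 20% coinsurance on $10,614 = $2,122.80. Patient owes $2,122.80 (running OOP $3,841.80).
Claim 3 — $11,200: 20% coinsurance on $11,200 = $2,240. Cost to patient: $2,240. OOP to date $6,081.80.
Claim 4 — $6,643: 20% coinsurance on $6,643 = $1,328.60. OOP would hit $7,410.40 > $6,600, so the cap limits the patient to $6,600 − $6,081.80 = $518.20.

$518.20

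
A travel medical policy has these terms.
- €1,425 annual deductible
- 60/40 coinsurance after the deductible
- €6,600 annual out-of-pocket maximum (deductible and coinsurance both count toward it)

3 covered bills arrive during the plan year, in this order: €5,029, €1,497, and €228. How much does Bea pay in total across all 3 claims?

€3,556.60

#1 (€5,029): €1,425 finishes the deductible; €3,604 goes to coinsurance; 40% of €3,604 = €1,441.60. Cost to traveler: €2,866.60. OOP to date €2,866.60.
#2 (€1,497): deductible already satisfied, so traveler's share is 40% × €1,497 = €598.80. Traveler owes €598.80 (running OOP €3,465.40).
#3 (€228): deductible already satisfied, so traveler's share is 40% × €228 = €91.20. Cost to traveler: €91.20. OOP to date €3,556.60.
Summing the traveler's payments: €2,866.60 + €598.80 + €91.20 = €3,556.60.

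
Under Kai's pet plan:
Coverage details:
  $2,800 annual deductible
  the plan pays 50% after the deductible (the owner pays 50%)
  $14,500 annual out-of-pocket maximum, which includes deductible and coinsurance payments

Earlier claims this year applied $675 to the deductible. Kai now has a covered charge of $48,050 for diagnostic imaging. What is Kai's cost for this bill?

$675 of the $2,800 deductible is already met, leaving $2,125.
That leaves $48,050 − $2,125 = $45,925 for coinsurance.
50% of $45,925 = $22,962.50 falls to the owner.
So the owner owes $2,125 + $22,962.50 = $25,087.50 before any cap.
That would bring total out-of-pocket to $25,762.50, past the $14,500 cap. The owner is capped at $14,500 − $675 = $13,825 on this claim.

$13,825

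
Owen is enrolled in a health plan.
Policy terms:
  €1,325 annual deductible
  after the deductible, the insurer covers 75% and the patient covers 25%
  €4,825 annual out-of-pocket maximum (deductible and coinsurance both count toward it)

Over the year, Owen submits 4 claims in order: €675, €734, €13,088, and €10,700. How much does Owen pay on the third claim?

Claim 1 — €675: fully absorbed by the deductible. Patient owes €675 (running OOP €675).
Claim 2 — €734: €650 to deductible, leaving €84; patient's 25% is €21. Cost to patient: €671. OOP to date €1,346.
Claim 3 — €13,088: deductible met; 25% of €13,088 = €3,272. Patient pays €3,272; OOP now €4,618.

€3,272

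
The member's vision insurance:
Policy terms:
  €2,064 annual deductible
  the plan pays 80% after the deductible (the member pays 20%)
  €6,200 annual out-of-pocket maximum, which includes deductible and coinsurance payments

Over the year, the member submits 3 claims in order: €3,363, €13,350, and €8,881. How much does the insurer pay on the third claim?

Bill 1, €3,363: €2,064 finishes the deductible; €1,299 goes to coinsurance; member's 20% is €259.80. Member owes €2,323.80 (running OOP €2,323.80). Plan pays €3,363 − €2,323.80 = €1,039.20.
Bill 2, €13,350: deductible already satisfied, so member's share is 20% × €13,350 = €2,670. Member pays €2,670; OOP now €4,993.80. Insurer: €13,350 − €2,670 = €10,680.
Bill 3, €8,881: 20% coinsurance on €8,881 = €1,776.20. OOP would hit €6,770 > €6,200, so the cap limits the member to €6,200 − €4,993.80 = €1,206.20. Insurer: €8,881 − €1,206.20 = €7,674.80.

€7,674.80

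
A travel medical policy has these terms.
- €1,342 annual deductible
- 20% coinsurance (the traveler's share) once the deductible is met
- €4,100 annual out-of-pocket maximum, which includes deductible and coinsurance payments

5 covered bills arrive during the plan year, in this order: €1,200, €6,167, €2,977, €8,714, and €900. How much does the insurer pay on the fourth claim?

€7,756.40

Claim 1 — €1,200: fully absorbed by the deductible. Traveler owes €1,200 (running OOP €1,200). Plan pays €1,200 − €1,200 = €0.
Claim 2 — €6,167: €142 finishes the deductible; €6,025 goes to coinsurance; coinsurance €6,025 × 20% = €1,205. Traveler owes €1,347 (running OOP €2,547). Insurer: €6,167 − €1,347 = €4,820.
Claim 3 — €2,977: 20% coinsurance on €2,977 = €595.40. Traveler owes €595.40 (running OOP €3,142.40). Plan pays €2,977 − €595.40 = €2,381.60.
Claim 4 — €8,714: deductible met; 20% of €8,714 = €1,742.80. OOP would hit €4,885.20 > €4,100, so the cap limits the traveler to €4,100 − €3,142.40 = €957.60. Plan pays €8,714 − €957.60 = €7,756.40.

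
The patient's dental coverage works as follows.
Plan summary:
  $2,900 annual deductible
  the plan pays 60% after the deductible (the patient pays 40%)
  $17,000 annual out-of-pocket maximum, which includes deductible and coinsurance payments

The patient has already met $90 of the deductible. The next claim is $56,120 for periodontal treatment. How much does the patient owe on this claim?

$16,910

$90 of the $2,900 deductible is already met, leaving $2,810.
That leaves $56,120 − $2,810 = $53,310 for coinsurance.
Coinsurance: $53,310 × 40% = $21,324.
Patient responsibility before any cap: $2,810 + $21,324 = $24,134.
Year-to-date out-of-pocket would reach $90 + $24,134 = $24,224, above the $17,000 maximum, so the patient pays only $17,000 − $90 = $16,910.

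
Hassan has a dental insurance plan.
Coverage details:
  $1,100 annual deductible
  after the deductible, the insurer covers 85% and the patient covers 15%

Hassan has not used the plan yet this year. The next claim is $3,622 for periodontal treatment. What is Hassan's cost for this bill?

$1,478.30

Deductible not yet touched, so the first $1,100 of the bill goes to the deductible.
That leaves $3,622 − $1,100 = $2,522 for coinsurance.
Coinsurance: $2,522 × 15% = $378.30.
That puts the patient's cost at $1,100 + $378.30 = $1,478.30.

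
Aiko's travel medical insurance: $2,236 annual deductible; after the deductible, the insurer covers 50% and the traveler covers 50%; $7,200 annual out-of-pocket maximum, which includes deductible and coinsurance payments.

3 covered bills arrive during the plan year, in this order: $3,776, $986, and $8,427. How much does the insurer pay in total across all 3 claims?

Claim 1 ($3,776): $2,236 to deductible, leaving $1,540; traveler's 50% is $770. Traveler pays $3,006; OOP now $3,006. Plan pays $3,776 − $3,006 = $770.
Claim 2 ($986): 50% coinsurance on $986 = $493. Traveler pays $493; OOP now $3,499. Insurer: $986 − $493 = $493.
Claim 3 ($8,427): deductible already satisfied, so traveler's share is 50% × $8,427 = $4,213.50. OOP would hit $7,712.50 > $7,200, so the cap limits the traveler to $7,200 − $3,499 = $3,701. Plan pays $8,427 − $3,701 = $4,726.
Insurer total = bills − traveler's total = $13,189 − $7,200 = $5,989.

$5,989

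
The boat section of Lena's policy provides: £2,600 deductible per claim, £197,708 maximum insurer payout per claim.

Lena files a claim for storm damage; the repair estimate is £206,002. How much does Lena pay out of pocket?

After the deductible, £206,002 − £2,600 = £203,402 remains.
£203,402 exceeds the £197,708 limit, so the insurer pays the limit: £197,708.
The owner bears the rest of the original loss: £206,002 − £197,708 = £8,294.

£8,294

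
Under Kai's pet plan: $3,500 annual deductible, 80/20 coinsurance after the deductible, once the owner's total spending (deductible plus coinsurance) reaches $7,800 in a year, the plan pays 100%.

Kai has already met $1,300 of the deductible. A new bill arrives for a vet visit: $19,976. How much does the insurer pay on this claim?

Remaining deductible: $3,500 − $1,300 = $2,200.
After the $2,200 deductible portion, $19,976 − $2,200 = $17,776 is subject to coinsurance.
20% of $17,776 = $3,555.20 falls to the owner.
So the owner owes $2,200 + $3,555.20 = $5,755.20 before any cap.
Total out-of-pocket so far would be $1,300 + $5,755.20 = $7,055.20, below the $7,800 cap — no reduction.
The insurer covers the remainder: $19,976 − $5,755.20 = $14,220.80.

$14,220.80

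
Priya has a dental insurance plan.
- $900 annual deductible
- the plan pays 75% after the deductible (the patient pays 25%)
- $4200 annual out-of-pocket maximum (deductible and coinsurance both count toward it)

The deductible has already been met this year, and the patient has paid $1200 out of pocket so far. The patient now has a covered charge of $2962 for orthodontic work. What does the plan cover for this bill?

$2221.50

The deductible is already satisfied, so the full bill goes to coinsurance.
25% of $2962 = $740.50 falls to the patient.
Year-to-date out-of-pocket becomes $1200 + $740.50 = $1940.50, still under the $4200 maximum, so no cap applies.
Insurer pays the balance: $2962 − $740.50 = $2221.50.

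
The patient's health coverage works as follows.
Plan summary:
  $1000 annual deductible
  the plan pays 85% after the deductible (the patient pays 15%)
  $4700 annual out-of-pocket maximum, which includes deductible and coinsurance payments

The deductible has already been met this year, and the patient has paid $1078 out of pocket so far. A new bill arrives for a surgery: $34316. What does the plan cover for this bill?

The deductible is already satisfied, so the full bill goes to coinsurance.
Patient's 15% share of $34316 is $5147.40.
Adding $5147.40 to the $1078 already spent would give $6225.40, which exceeds the $4700 cap; the patient pays just $4700 − $1078 = $3622.
The insurer covers the remainder: $34316 − $3622 = $30694.

$30694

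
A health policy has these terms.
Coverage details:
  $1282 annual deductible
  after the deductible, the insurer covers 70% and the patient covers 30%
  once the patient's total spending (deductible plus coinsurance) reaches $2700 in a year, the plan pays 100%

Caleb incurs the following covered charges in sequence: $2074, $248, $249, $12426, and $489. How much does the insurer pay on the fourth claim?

$11394.70

Claim 1 — $2074: deductible takes $1282, $792 remains; patient's 30% is $237.60. Patient owes $1519.60 (running OOP $1519.60). Plan pays $2074 − $1519.60 = $554.40.
Claim 2 — $248: deductible already satisfied, so patient's share is 30% × $248 = $74.40. Cost to patient: $74.40. OOP to date $1594. Insurer: $248 − $74.40 = $173.60.
Claim 3 — $249: deductible already satisfied, so patient's share is 30% × $249 = $74.70. Patient pays $74.70; OOP now $1668.70. Plan pays $249 − $74.70 = $174.30.
Claim 4 — $12426: 30% coinsurance on $12426 = $3727.80. Adding that to $1668.70 gives $5396.50, past the $2700 cap; patient pays only $2700 − $1668.70 = $1031.30. Plan pays $12426 − $1031.30 = $11394.70.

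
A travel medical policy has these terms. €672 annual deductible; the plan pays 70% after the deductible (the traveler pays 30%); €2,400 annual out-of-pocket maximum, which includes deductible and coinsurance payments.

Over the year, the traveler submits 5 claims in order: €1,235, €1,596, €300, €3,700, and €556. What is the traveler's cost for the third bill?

Claim 1 (€1,235): deductible takes €672, €563 remains; 30% of €563 = €168.90. Cost to traveler: €840.90. OOP to date €840.90.
Claim 2 (€1,596): deductible met; 30% of €1,596 = €478.80. Traveler pays €478.80; OOP now €1,319.70.
Claim 3 (€300): 30% coinsurance on €300 = €90. Traveler pays €90; OOP now €1,409.70.

€90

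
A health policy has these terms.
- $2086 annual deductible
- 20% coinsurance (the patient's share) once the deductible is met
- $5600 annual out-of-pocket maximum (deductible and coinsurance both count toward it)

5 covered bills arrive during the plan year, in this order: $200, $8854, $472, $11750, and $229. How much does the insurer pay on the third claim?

Claim 1 — $200: entire amount goes to the deductible. Cost to patient: $200. OOP to date $200. Insurer: $200 − $200 = $0.
Claim 2 — $8854: deductible takes $1886, $6968 remains; 20% of $6968 = $1393.60. Patient pays $3279.60; OOP now $3479.60. Insurer: $8854 − $3279.60 = $5574.40.
Claim 3 — $472: deductible already satisfied, so patient's share is 20% × $472 = $94.40. Patient owes $94.40 (running OOP $3574). Insurer: $472 − $94.40 = $377.60.

$377.60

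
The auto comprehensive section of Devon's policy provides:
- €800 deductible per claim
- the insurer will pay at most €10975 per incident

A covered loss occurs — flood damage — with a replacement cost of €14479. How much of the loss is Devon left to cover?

€3504

Less the €800 deductible: €14479 − €800 = €13679.
Since €13679 > €10975, the payout is capped at €10975.
Out of pocket: €14479 − €10975 = €3504.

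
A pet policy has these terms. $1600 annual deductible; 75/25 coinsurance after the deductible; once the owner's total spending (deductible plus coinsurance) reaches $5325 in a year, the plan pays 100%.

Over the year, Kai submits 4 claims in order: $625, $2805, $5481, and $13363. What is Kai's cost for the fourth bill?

Claim 1 ($625): entire amount goes to the deductible. Owner owes $625 (running OOP $625).
Claim 2 ($2805): $975 finishes the deductible; $1830 goes to coinsurance; 25% of $1830 = $457.50. Owner pays $1432.50; OOP now $2057.50.
Claim 3 ($5481): 25% coinsurance on $5481 = $1370.25. Owner owes $1370.25 (running OOP $3427.75).
Claim 4 ($13363): deductible met; 25% of $13363 = $3340.75. That would push OOP to $6768.50, over the $5325 cap, so owner pays $5325 − $3427.75 = $1897.25.

$1897.25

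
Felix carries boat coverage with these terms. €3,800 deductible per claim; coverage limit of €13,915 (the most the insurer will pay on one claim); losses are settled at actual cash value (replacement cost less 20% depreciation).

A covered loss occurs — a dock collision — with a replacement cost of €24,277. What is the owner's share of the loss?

€10,362

Depreciate 20%: the covered value is €24,277 × 0.8 = €19,421.60.
Subtract the deductible: €19,421.60 − €3,800 = €15,621.60.
Since €15,621.60 > €13,915, the payout is capped at €13,915.
The owner bears the rest of the original loss: €24,277 − €13,915 = €10,362.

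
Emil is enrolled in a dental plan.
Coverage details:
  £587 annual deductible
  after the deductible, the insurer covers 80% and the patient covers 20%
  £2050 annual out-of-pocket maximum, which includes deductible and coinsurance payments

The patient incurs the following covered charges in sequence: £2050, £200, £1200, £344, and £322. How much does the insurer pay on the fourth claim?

£275.20

#1 (£2050): deductible takes £587, £1463 remains; 20% of £1463 = £292.60. Patient pays £879.60; OOP now £879.60. Plan pays £2050 − £879.60 = £1170.40.
#2 (£200): deductible met; 20% of £200 = £40. Cost to patient: £40. OOP to date £919.60. Plan pays £200 − £40 = £160.
#3 (£1200): deductible already satisfied, so patient's share is 20% × £1200 = £240. Patient pays £240; OOP now £1159.60. Insurer: £1200 − £240 = £960.
#4 (£344): deductible already satisfied, so patient's share is 20% × £344 = £68.80. Patient owes £68.80 (running OOP £1228.40). Plan pays £344 − £68.80 = £275.20.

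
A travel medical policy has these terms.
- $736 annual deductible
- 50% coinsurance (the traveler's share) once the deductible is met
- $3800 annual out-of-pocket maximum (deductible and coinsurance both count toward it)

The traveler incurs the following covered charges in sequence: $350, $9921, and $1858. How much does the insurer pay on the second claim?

Bill 1, $350: all of it applies to the deductible. Traveler pays $350; OOP now $350. Insurer: $350 − $350 = $0.
Bill 2, $9921: deductible takes $386, $9535 remains; coinsurance $9535 × 50% = $4767.50. Claim cost before the cap: $386 + $4767.50 = $5153.50. OOP would hit $5503.50 > $3800, so the cap limits the traveler to $3800 − $350 = $3450. Insurer: $9921 − $3450 = $6471.

$6471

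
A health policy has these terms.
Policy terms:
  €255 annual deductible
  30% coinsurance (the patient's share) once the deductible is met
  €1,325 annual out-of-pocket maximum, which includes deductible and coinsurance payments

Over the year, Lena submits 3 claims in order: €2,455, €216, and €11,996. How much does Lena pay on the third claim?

#1 (€2,455): €255 to deductible, leaving €2,200; 30% of €2,200 = €660. Patient owes €915 (running OOP €915).
#2 (€216): deductible already satisfied, so patient's share is 30% × €216 = €64.80. Cost to patient: €64.80. OOP to date €979.80.
#3 (€11,996): deductible met; 30% of €11,996 = €3,598.80. OOP would hit €4,578.60 > €1,325, so the cap limits the patient to €1,325 − €979.80 = €345.20.

€345.20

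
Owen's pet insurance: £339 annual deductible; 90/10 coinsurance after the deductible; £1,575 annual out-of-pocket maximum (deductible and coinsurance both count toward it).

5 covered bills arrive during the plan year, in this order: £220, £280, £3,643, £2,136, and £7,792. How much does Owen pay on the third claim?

#1 (£220): all of it applies to the deductible. Owner pays £220; OOP now £220.
#2 (£280): £119 to deductible, leaving £161; owner's 10% is £16.10. Owner owes £135.10 (running OOP £355.10).
#3 (£3,643): deductible met; 10% of £3,643 = £364.30. Owner owes £364.30 (running OOP £719.40).

£364.30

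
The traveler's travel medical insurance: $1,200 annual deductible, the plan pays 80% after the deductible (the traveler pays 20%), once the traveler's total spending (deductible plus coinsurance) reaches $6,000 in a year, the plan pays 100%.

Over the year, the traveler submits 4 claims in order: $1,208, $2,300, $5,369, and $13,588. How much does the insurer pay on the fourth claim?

$10,870.40

Claim 1 ($1,208): $1,200 to deductible, leaving $8; 20% of $8 = $1.60. Traveler owes $1,201.60 (running OOP $1,201.60). Plan pays $1,208 − $1,201.60 = $6.40.
Claim 2 ($2,300): 20% coinsurance on $2,300 = $460. Traveler owes $460 (running OOP $1,661.60). Insurer: $2,300 − $460 = $1,840.
Claim 3 ($5,369): 20% coinsurance on $5,369 = $1,073.80. Traveler pays $1,073.80; OOP now $2,735.40. Plan pays $5,369 − $1,073.80 = $4,295.20.
Claim 4 ($13,588): deductible already satisfied, so traveler's share is 20% × $13,588 = $2,717.60. Cost to traveler: $2,717.60. OOP to date $5,453. Insurer: $13,588 − $2,717.60 = $10,870.40.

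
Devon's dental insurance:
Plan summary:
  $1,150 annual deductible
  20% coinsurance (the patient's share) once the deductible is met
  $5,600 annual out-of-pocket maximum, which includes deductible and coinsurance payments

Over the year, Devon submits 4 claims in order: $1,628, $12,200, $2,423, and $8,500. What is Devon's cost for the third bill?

$484.60

Claim 1 ($1,628): $1,150 to deductible, leaving $478; coinsurance $478 × 20% = $95.60. Patient owes $1,245.60 (running OOP $1,245.60).
Claim 2 ($12,200): deductible already satisfied, so patient's share is 20% × $12,200 = $2,440. Patient owes $2,440 (running OOP $3,685.60).
Claim 3 ($2,423): deductible met; 20% of $2,423 = $484.60. Patient pays $484.60; OOP now $4,170.20.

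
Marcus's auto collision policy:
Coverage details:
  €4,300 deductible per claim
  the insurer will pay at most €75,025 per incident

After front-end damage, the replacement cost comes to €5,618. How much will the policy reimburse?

Less the €4,300 deductible: €5,618 − €4,300 = €1,318.
€1,318 ≤ €75,025, so the limit doesn't bind; insurer pays €1,318.

€1,318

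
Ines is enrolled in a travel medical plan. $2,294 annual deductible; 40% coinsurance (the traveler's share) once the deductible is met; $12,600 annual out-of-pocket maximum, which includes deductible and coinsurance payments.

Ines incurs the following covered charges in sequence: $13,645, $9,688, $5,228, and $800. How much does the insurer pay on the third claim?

$3,337.60

#1 ($13,645): $2,294 finishes the deductible; $11,351 goes to coinsurance; traveler's 40% is $4,540.40. Cost to traveler: $6,834.40. OOP to date $6,834.40. Plan pays $13,645 − $6,834.40 = $6,810.60.
#2 ($9,688): 40% coinsurance on $9,688 = $3,875.20. Traveler pays $3,875.20; OOP now $10,709.60. Plan pays $9,688 − $3,875.20 = $5,812.80.
#3 ($5,228): deductible met; 40% of $5,228 = $2,091.20. Adding that to $10,709.60 gives $12,800.80, past the $12,600 cap; traveler pays only $12,600 − $10,709.60 = $1,890.40. Plan pays $5,228 − $1,890.40 = $3,337.60.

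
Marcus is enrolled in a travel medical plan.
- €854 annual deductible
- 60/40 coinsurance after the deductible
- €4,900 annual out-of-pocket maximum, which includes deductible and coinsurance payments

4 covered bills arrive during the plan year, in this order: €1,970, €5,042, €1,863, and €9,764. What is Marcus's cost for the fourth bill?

€837.60

Claim 1 (€1,970): deductible takes €854, €1,116 remains; coinsurance €1,116 × 40% = €446.40. Traveler owes €1,300.40 (running OOP €1,300.40).
Claim 2 (€5,042): 40% coinsurance on €5,042 = €2,016.80. Cost to traveler: €2,016.80. OOP to date €3,317.20.
Claim 3 (€1,863): deductible met; 40% of €1,863 = €745.20. Cost to traveler: €745.20. OOP to date €4,062.40.
Claim 4 (€9,764): deductible already satisfied, so traveler's share is 40% × €9,764 = €3,905.60. That would push OOP to €7,968, over the €4,900 cap, so traveler pays €4,900 − €4,062.40 = €837.60.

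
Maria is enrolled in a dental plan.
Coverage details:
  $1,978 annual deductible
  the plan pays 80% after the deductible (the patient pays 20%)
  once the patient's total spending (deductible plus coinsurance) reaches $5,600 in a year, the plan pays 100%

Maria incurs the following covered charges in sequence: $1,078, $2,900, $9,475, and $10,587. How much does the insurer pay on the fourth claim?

#1 ($1,078): fully absorbed by the deductible. Cost to patient: $1,078. OOP to date $1,078. Insurer: $1,078 − $1,078 = $0.
#2 ($2,900): $900 to deductible, leaving $2,000; coinsurance $2,000 × 20% = $400. Cost to patient: $1,300. OOP to date $2,378. Plan pays $2,900 − $1,300 = $1,600.
#3 ($9,475): 20% coinsurance on $9,475 = $1,895. Cost to patient: $1,895. OOP to date $4,273. Plan pays $9,475 − $1,895 = $7,580.
#4 ($10,587): deductible already satisfied, so patient's share is 20% × $10,587 = $2,117.40. That would push OOP to $6,390.40, over the $5,600 cap, so patient pays $5,600 − $4,273 = $1,327. Insurer: $10,587 − $1,327 = $9,260.

$9,260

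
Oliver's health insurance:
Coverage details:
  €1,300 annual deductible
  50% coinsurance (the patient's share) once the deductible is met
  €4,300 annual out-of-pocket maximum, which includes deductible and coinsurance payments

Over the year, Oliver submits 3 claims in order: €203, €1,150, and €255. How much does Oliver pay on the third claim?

Bill 1, €203: fully absorbed by the deductible. Cost to patient: €203. OOP to date €203.
Bill 2, €1,150: deductible takes €1,097, €53 remains; 50% of €53 = €26.50. Cost to patient: €1,123.50. OOP to date €1,326.50.
Bill 3, €255: deductible met; 50% of €255 = €127.50. Cost to patient: €127.50. OOP to date €1,454.

€127.50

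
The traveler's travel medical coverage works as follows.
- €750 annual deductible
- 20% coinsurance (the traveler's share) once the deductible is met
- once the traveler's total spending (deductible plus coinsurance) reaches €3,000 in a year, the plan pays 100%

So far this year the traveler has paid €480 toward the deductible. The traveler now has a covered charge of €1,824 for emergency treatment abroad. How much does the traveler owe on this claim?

€580.80

€480 of the €750 deductible is already met, leaving €270.
After the €270 deductible portion, €1,824 − €270 = €1,554 is subject to coinsurance.
Coinsurance: €1,554 × 20% = €310.80.
So the traveler owes €270 + €310.80 = €580.80 before any cap.
Year-to-date out-of-pocket becomes €480 + €580.80 = €1,060.80, still under the €3,000 maximum, so no cap applies.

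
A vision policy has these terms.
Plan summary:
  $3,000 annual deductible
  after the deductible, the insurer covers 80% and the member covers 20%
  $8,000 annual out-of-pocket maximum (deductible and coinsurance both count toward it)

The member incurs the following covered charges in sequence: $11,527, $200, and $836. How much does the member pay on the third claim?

$167.20

Bill 1, $11,527: $3,000 finishes the deductible; $8,527 goes to coinsurance; coinsurance $8,527 × 20% = $1,705.40. Member owes $4,705.40 (running OOP $4,705.40).
Bill 2, $200: deductible met; 20% of $200 = $40. Member pays $40; OOP now $4,745.40.
Bill 3, $836: deductible met; 20% of $836 = $167.20. Member pays $167.20; OOP now $4,912.60.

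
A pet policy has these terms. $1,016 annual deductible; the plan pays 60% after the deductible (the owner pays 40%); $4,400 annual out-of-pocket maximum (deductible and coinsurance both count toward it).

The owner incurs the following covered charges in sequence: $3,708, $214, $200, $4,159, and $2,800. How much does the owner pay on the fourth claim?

#1 ($3,708): $1,016 to deductible, leaving $2,692; coinsurance $2,692 × 40% = $1,076.80. Cost to owner: $2,092.80. OOP to date $2,092.80.
#2 ($214): deductible already satisfied, so owner's share is 40% × $214 = $85.60. Owner owes $85.60 (running OOP $2,178.40).
#3 ($200): deductible already satisfied, so owner's share is 40% × $200 = $80. Owner owes $80 (running OOP $2,258.40).
#4 ($4,159): deductible met; 40% of $4,159 = $1,663.60. Cost to owner: $1,663.60. OOP to date $3,922.

$1,663.60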